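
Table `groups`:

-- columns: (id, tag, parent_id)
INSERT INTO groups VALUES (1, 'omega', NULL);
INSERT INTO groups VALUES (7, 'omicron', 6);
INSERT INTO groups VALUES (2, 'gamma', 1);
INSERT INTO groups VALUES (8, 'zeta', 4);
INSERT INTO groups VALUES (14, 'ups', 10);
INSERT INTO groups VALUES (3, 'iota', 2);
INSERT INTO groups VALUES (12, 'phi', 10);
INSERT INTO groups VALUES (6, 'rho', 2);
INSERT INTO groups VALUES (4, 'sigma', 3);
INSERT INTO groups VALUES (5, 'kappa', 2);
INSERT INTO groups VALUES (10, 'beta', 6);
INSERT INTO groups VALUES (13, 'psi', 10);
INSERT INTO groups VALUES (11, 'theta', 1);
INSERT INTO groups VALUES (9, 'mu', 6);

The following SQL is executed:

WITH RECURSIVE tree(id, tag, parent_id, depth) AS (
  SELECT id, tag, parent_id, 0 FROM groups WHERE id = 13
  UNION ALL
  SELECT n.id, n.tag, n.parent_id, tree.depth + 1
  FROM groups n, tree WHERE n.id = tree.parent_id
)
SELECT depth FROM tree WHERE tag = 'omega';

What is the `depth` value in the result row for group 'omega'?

Base: id=13 (psi), parent_id=10, depth 0.
Iteration 1: join on id=10 -> beta (id 10, parent_id=6, depth 1).
Iteration 2: join on id=6 -> rho (id 6, parent_id=2, depth 2).
Iteration 3: join on id=2 -> gamma (id 2, parent_id=1, depth 3).
Iteration 4: join on id=1 -> omega (id 1, parent_id=NULL, depth 4).
Iteration 5: parent_id is NULL; no match; recursion stops.

4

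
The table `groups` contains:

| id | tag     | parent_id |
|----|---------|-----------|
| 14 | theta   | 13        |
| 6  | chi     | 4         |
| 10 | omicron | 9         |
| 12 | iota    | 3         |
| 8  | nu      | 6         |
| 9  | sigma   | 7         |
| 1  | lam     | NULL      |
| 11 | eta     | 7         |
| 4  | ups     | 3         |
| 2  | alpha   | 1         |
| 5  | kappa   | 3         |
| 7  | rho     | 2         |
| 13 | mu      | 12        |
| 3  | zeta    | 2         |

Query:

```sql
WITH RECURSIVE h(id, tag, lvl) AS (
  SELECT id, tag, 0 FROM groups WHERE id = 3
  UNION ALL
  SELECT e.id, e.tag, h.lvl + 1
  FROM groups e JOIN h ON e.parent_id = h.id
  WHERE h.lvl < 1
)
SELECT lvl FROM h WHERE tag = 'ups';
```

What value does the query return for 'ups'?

1

Base: id=3 (zeta) at lvl 0.
Iteration 1: rows with parent_id in {3} -> ups (id 4, lvl 1), kappa (id 5, lvl 1), iota (id 12, lvl 1).
Iteration 2: lvl < 1 fails for all current rows; recursion stops.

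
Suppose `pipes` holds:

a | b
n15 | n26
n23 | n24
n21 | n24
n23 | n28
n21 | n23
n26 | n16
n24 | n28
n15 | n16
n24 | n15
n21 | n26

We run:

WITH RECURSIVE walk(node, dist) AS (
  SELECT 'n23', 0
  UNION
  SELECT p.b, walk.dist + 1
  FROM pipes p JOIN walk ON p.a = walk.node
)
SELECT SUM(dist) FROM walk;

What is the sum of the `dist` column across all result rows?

Base: (n23, dist=0).
Iteration 1: edges from {n23} -> (n24, dist=1), (n28, dist=1).
Iteration 2: edges from {n24,n28} -> (n15, dist=2), (n28, dist=2).
Iteration 3: edges from {n15,n28} -> (n16, dist=3), (n26, dist=3).
Iteration 4: edges from {n16,n26} -> (n16, dist=4).
Iteration 5: no outgoing edges from {n16}; recursion stops.
SUM(dist) = 0 + 1 + 1 + 2 + 2 + 3 + 3 + 4 = 16.

16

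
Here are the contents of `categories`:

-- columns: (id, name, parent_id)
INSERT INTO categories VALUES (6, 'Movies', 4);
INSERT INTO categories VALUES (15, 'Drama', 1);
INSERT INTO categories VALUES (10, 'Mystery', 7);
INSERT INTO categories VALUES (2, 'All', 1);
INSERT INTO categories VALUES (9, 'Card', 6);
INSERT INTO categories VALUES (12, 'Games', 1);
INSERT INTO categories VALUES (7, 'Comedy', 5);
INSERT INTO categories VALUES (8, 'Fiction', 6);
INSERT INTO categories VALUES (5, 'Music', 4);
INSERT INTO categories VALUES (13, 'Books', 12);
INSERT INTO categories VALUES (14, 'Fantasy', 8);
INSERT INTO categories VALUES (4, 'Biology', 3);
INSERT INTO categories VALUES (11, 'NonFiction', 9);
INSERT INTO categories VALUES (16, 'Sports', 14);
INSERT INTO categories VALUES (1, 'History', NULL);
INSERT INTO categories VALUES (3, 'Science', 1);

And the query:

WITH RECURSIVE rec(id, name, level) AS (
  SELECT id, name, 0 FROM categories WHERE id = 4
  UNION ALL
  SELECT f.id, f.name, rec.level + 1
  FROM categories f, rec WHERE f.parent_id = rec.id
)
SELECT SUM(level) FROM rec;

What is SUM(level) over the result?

21

Base: id=4 (Biology) at level 0.
Iteration 1: rows with parent_id in {4} -> Music (id 5, level 1), Movies (id 6, level 1).
Iteration 2: rows with parent_id in {5,6} -> Comedy (id 7, level 2), Fiction (id 8, level 2), Card (id 9, level 2).
Iteration 3: rows with parent_id in {7,8,9} -> Mystery (id 10, level 3), NonFiction (id 11, level 3), Fantasy (id 14, level 3).
Iteration 4: rows with parent_id in {10,11,14} -> Sports (id 16, level 4).
Iteration 5: no rows with parent_id in {16}; recursion stops.
SUM(level) = 0 + 1 + 1 + 2 + 2 + 2 + 3 + 3 + 3 + 4 = 21.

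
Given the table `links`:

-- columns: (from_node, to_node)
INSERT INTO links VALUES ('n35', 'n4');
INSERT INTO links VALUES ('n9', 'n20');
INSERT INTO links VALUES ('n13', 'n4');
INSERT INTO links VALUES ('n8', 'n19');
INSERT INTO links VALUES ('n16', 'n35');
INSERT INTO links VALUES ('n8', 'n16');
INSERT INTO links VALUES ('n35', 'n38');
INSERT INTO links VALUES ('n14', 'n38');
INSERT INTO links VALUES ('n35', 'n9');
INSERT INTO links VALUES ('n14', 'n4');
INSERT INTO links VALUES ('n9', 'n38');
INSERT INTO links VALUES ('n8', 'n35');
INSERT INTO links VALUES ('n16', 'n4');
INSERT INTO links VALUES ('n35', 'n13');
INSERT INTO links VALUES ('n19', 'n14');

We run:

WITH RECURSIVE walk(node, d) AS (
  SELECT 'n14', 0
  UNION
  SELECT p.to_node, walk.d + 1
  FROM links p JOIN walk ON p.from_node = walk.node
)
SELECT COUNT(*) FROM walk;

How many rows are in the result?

Base: (n14, d=0).
Iteration 1: edges from {n14} -> (n38, d=1), (n4, d=1).
Iteration 2: no outgoing edges from {n38,n4}; recursion stops.
Total rows emitted: 3.

3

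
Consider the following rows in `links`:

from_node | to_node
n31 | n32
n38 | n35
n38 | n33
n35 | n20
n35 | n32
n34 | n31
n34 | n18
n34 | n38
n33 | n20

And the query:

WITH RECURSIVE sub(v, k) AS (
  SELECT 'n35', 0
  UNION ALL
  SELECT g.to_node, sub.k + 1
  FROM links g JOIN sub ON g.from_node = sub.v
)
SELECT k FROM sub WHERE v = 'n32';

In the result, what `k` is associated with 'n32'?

1

Base: (n35, k=0).
Iteration 1: edges from {n35} -> (n20, k=1), (n32, k=1).
Iteration 2: no outgoing edges from {n20,n32}; recursion stops.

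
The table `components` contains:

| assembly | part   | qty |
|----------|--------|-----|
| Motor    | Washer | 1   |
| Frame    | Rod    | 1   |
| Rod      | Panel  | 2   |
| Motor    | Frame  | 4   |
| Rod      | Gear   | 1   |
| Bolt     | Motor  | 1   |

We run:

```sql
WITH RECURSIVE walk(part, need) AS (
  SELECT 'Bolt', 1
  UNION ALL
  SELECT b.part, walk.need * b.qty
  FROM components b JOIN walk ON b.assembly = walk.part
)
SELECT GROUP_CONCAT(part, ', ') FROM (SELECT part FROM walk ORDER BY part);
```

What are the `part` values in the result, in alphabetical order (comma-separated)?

Bolt, Frame, Gear, Motor, Panel, Rod, Washer

Base: (Bolt, need=1).
Iteration 1: components of {Bolt} -> Motor = 1*1 = 1.
Iteration 2: components of {Motor} -> Frame = 1*4 = 4, Washer = 1*1 = 1.
Iteration 3: components of {Frame,Washer} -> Rod = 4*1 = 4.
Iteration 4: components of {Rod} -> Gear = 4*1 = 4, Panel = 4*2 = 8.
Iteration 5: no further components; recursion stops.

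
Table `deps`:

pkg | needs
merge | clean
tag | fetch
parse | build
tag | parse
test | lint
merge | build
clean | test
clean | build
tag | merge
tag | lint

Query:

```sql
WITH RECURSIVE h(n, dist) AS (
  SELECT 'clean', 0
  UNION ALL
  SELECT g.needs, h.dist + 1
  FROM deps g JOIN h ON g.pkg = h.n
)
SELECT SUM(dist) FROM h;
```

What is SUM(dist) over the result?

4

Base: (clean, dist=0).
Iteration 1: edges from {clean} -> (build, dist=1), (test, dist=1).
Iteration 2: edges from {build,test} -> (lint, dist=2).
Iteration 3: no outgoing edges from {lint}; recursion stops.
SUM(dist) = 0 + 1 + 1 + 2 = 4.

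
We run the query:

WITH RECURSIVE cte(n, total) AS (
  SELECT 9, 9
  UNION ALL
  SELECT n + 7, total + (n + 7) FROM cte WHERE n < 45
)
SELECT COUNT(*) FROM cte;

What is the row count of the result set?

Base: n=9, total=9.
Iteration 1: 9 < 45 holds -> n = 9 + 7 = 16, total = 9 + 16 = 25.
Iteration 2: 16 < 45 holds -> n = 16 + 7 = 23, total = 25 + 23 = 48.
Iteration 3: 23 < 45 holds -> n = 23 + 7 = 30, total = 48 + 30 = 78.
Iteration 4: 30 < 45 holds -> n = 30 + 7 = 37, total = 78 + 37 = 115.
Iteration 5: 37 < 45 holds -> n = 37 + 7 = 44, total = 115 + 44 = 159.
Iteration 6: 44 < 45 holds -> n = 44 + 7 = 51, total = 159 + 51 = 210.
Iteration 7: 51 < 45 fails; recursion stops.
Total rows emitted: 7.

7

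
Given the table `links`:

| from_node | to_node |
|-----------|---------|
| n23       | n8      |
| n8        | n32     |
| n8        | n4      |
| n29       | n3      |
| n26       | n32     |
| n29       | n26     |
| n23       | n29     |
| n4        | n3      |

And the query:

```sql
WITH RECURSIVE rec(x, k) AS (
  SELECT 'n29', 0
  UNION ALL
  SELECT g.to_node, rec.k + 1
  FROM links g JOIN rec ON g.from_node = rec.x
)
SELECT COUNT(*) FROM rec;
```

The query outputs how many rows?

4

Base: (n29, k=0).
Iteration 1: edges from {n29} -> (n26, k=1), (n3, k=1).
Iteration 2: edges from {n26,n3} -> (n32, k=2).
Iteration 3: no outgoing edges from {n32}; recursion stops.
Total rows emitted: 4.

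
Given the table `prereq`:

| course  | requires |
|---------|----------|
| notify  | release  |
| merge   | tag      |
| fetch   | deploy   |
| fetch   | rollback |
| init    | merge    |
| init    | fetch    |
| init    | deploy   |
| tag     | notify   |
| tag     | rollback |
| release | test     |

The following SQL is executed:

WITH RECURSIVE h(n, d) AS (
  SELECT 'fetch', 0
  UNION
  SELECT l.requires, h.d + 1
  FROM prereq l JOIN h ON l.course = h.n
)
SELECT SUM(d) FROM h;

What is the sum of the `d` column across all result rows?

Base: (fetch, d=0).
Iteration 1: edges from {fetch} -> (deploy, d=1), (rollback, d=1).
Iteration 2: no outgoing edges from {deploy,rollback}; recursion stops.
SUM(d) = 0 + 1 + 1 = 2.

2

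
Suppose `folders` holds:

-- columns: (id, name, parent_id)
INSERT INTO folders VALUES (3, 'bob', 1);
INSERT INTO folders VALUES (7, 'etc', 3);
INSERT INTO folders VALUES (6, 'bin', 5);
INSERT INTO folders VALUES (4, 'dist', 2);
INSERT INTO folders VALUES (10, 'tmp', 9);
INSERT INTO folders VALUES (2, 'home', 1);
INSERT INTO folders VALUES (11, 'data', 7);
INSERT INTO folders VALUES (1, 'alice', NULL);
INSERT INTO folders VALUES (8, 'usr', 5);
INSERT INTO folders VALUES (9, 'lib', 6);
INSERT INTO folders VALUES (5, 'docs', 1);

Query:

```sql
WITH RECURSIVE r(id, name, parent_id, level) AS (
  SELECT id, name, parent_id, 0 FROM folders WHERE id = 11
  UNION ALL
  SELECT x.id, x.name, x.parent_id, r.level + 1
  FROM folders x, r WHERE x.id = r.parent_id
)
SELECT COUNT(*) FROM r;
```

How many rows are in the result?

4

Base: id=11 (data), parent_id=7, level 0.
Iteration 1: join on id=7 -> etc (id 7, parent_id=3, level 1).
Iteration 2: join on id=3 -> bob (id 3, parent_id=1, level 2).
Iteration 3: join on id=1 -> alice (id 1, parent_id=NULL, level 3).
Iteration 4: parent_id is NULL; no match; recursion stops.
Total rows emitted: 4.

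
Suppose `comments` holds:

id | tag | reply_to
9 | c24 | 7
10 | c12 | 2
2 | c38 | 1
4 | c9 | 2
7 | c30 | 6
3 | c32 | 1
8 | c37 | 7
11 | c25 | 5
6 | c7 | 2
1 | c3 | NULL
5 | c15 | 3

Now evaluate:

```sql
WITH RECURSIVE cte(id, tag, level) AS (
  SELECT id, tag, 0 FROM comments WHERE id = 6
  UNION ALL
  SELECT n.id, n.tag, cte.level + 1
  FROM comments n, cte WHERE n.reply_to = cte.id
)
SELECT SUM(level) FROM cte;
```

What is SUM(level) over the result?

Base: id=6 (c7) at level 0.
Iteration 1: rows with reply_to in {6} -> c30 (id 7, level 1).
Iteration 2: rows with reply_to in {7} -> c37 (id 8, level 2), c24 (id 9, level 2).
Iteration 3: no rows with reply_to in {8,9}; recursion stops.
SUM(level) = 0 + 1 + 2 + 2 = 5.

5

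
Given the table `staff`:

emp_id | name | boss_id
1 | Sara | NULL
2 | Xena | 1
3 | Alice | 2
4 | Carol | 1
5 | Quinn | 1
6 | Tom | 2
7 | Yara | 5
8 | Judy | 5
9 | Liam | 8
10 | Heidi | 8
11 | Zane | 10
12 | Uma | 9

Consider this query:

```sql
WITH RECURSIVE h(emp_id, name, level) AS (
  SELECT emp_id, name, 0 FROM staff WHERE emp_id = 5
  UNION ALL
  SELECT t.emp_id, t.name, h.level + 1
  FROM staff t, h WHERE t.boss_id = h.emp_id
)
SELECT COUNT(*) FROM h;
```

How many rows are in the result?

7

Base: emp_id=5 (Quinn) at level 0.
Iteration 1: rows with boss_id in {5} -> Yara (id 7, level 1), Judy (id 8, level 1).
Iteration 2: rows with boss_id in {7,8} -> Liam (id 9, level 2), Heidi (id 10, level 2).
Iteration 3: rows with boss_id in {9,10} -> Zane (id 11, level 3), Uma (id 12, level 3).
Iteration 4: no rows with boss_id in {11,12}; recursion stops.
Total rows emitted: 7.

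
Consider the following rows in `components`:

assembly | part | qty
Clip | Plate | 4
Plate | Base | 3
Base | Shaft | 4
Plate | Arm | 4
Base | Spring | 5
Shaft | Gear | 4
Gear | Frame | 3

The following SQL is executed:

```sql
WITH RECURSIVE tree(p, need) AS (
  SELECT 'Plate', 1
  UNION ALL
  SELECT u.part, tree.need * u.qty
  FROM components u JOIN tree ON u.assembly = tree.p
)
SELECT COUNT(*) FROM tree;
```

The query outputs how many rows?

7

Base: (Plate, need=1).
Iteration 1: components of {Plate} -> Arm = 1*4 = 4, Base = 1*3 = 3.
Iteration 2: components of {Arm,Base} -> Shaft = 3*4 = 12, Spring = 3*5 = 15.
Iteration 3: components of {Shaft,Spring} -> Gear = 12*4 = 48.
Iteration 4: components of {Gear} -> Frame = 48*3 = 144.
Iteration 5: no further components; recursion stops.
Total rows emitted: 7.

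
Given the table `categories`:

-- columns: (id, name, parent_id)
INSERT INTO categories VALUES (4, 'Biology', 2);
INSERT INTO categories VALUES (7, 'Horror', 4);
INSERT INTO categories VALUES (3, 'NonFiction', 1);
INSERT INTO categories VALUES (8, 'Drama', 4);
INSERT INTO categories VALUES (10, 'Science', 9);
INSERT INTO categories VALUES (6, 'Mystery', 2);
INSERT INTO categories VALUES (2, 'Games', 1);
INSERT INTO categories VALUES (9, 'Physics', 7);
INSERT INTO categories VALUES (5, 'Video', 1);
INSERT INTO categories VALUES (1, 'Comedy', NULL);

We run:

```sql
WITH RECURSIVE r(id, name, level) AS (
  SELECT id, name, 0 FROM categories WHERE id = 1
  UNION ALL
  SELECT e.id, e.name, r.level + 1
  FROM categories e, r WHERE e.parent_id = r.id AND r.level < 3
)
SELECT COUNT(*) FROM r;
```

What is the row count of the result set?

8

Base: id=1 (Comedy) at level 0.
Iteration 1: rows with parent_id in {1} -> Games (id 2, level 1), NonFiction (id 3, level 1), Video (id 5, level 1).
Iteration 2: rows with parent_id in {2,3,5} -> Biology (id 4, level 2), Mystery (id 6, level 2).
Iteration 3: rows with parent_id in {4,6} -> Horror (id 7, level 3), Drama (id 8, level 3).
Iteration 4: level < 3 fails for all current rows; recursion stops.
Total rows emitted: 8.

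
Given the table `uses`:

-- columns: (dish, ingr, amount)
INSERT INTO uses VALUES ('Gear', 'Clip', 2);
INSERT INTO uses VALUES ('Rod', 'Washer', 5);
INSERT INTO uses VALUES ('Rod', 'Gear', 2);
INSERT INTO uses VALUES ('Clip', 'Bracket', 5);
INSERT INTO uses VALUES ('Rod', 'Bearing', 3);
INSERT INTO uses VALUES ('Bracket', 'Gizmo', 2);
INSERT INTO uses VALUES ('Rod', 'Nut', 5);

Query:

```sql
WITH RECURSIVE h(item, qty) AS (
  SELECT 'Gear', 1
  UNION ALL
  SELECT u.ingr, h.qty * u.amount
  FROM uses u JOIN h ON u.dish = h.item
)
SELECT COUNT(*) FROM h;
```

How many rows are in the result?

4

Base: (Gear, qty=1).
Iteration 1: components of {Gear} -> Clip = 1*2 = 2.
Iteration 2: components of {Clip} -> Bracket = 2*5 = 10.
Iteration 3: components of {Bracket} -> Gizmo = 10*2 = 20.
Iteration 4: no further components; recursion stops.
Total rows emitted: 4.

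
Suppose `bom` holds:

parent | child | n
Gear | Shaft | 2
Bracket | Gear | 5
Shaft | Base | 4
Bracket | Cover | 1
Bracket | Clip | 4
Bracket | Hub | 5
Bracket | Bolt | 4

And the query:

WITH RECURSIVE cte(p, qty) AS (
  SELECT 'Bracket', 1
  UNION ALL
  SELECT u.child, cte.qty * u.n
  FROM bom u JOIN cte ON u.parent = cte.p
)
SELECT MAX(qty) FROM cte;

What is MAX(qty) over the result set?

Base: (Bracket, qty=1).
Iteration 1: components of {Bracket} -> Bolt = 1*4 = 4, Clip = 1*4 = 4, Cover = 1*1 = 1, Gear = 1*5 = 5, Hub = 1*5 = 5.
Iteration 2: components of {Bolt,Clip,Cover,Gear,Hub} -> Shaft = 5*2 = 10.
Iteration 3: components of {Shaft} -> Base = 10*4 = 40.
Iteration 4: no further components; recursion stops.
qty values: 1, 5, 1, 4, 4, 5, 10, 40; the maximum is 40.

40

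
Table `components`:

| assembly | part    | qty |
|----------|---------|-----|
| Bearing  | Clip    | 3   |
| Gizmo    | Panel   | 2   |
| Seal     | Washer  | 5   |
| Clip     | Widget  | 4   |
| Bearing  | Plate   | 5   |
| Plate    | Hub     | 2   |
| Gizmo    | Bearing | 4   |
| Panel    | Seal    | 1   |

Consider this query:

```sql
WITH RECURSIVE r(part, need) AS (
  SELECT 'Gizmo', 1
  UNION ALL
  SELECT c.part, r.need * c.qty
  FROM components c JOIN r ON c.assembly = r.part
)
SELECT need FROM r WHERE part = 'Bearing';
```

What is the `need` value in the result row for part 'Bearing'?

Base: (Gizmo, need=1).
Iteration 1: components of {Gizmo} -> Bearing = 1*4 = 4, Panel = 1*2 = 2.
Iteration 2: components of {Bearing,Panel} -> Clip = 4*3 = 12, Plate = 4*5 = 20, Seal = 2*1 = 2.
Iteration 3: components of {Clip,Plate,Seal} -> Hub = 20*2 = 40, Washer = 2*5 = 10, Widget = 12*4 = 48.
Iteration 4: no further components; recursion stops.

4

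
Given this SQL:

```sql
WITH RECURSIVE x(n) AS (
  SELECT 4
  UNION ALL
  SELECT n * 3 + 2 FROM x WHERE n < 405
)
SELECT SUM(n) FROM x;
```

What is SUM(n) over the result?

Base: n=4.
Iteration 1: 4 < 405 holds -> n = 4 * 3 + 2 = 14.
Iteration 2: 14 < 405 holds -> n = 14 * 3 + 2 = 44.
Iteration 3: 44 < 405 holds -> n = 44 * 3 + 2 = 134.
Iteration 4: 134 < 405 holds -> n = 134 * 3 + 2 = 404.
Iteration 5: 404 < 405 holds -> n = 404 * 3 + 2 = 1214.
Iteration 6: 1214 < 405 fails; recursion stops.
SUM(n) = 4 + 14 + 44 + 134 + 404 + 1214 = 1814.

1814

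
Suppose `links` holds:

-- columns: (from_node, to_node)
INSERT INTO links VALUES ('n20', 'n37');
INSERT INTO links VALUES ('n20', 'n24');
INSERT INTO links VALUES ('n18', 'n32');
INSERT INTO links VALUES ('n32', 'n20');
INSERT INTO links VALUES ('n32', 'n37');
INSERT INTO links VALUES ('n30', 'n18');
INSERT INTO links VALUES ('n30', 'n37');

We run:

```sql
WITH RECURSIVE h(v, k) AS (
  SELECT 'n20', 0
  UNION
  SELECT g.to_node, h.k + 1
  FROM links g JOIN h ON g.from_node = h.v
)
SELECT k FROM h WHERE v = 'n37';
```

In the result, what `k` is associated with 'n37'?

Base: (n20, k=0).
Iteration 1: edges from {n20} -> (n24, k=1), (n37, k=1).
Iteration 2: no outgoing edges from {n24,n37}; recursion stops.

1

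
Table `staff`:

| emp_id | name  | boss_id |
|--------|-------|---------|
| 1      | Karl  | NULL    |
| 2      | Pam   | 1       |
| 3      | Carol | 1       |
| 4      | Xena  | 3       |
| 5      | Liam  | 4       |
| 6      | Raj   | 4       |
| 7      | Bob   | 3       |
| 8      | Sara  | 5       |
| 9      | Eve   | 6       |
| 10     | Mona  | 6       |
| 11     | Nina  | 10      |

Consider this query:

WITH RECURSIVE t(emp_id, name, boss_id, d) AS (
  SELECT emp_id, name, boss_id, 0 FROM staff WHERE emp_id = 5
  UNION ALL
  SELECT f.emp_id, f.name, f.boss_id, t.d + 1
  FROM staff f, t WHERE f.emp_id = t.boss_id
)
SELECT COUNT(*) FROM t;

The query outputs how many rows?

Base: emp_id=5 (Liam), boss_id=4, d 0.
Iteration 1: join on emp_id=4 -> Xena (id 4, boss_id=3, d 1).
Iteration 2: join on emp_id=3 -> Carol (id 3, boss_id=1, d 2).
Iteration 3: join on emp_id=1 -> Karl (id 1, boss_id=NULL, d 3).
Iteration 4: boss_id is NULL; no match; recursion stops.
Total rows emitted: 4.

4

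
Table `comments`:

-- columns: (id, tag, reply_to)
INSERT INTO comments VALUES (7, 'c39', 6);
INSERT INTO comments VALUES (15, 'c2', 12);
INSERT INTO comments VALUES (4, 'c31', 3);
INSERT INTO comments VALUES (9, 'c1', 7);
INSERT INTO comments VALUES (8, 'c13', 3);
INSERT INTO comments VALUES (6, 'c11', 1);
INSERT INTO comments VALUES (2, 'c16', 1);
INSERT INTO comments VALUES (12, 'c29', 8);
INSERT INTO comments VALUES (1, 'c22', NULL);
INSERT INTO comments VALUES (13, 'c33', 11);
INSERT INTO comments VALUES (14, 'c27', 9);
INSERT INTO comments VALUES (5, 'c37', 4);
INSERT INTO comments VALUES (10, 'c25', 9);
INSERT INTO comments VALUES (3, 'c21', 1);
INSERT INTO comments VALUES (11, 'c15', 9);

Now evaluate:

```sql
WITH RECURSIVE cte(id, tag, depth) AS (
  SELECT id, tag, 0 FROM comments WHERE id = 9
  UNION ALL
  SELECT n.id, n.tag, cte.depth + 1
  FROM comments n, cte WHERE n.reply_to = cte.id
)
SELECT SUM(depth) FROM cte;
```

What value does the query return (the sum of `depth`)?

Base: id=9 (c1) at depth 0.
Iteration 1: rows with reply_to in {9} -> c25 (id 10, depth 1), c15 (id 11, depth 1), c27 (id 14, depth 1).
Iteration 2: rows with reply_to in {10,11,14} -> c33 (id 13, depth 2).
Iteration 3: no rows with reply_to in {13}; recursion stops.
SUM(depth) = 0 + 1 + 1 + 1 + 2 = 5.

5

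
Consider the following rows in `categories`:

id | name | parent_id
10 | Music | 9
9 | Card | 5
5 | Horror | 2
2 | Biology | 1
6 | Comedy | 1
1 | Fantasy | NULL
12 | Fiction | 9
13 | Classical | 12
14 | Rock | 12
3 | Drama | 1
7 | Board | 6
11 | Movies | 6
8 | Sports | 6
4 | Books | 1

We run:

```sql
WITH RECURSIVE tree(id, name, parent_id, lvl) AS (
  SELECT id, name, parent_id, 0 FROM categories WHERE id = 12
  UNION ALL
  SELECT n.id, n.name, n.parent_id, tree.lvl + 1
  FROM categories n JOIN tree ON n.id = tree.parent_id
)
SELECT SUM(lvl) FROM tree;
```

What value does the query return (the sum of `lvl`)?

10

Base: id=12 (Fiction), parent_id=9, lvl 0.
Iteration 1: join on id=9 -> Card (id 9, parent_id=5, lvl 1).
Iteration 2: join on id=5 -> Horror (id 5, parent_id=2, lvl 2).
Iteration 3: join on id=2 -> Biology (id 2, parent_id=1, lvl 3).
Iteration 4: join on id=1 -> Fantasy (id 1, parent_id=NULL, lvl 4).
Iteration 5: parent_id is NULL; no match; recursion stops.
SUM(lvl) = 0 + 1 + 2 + 3 + 4 = 10.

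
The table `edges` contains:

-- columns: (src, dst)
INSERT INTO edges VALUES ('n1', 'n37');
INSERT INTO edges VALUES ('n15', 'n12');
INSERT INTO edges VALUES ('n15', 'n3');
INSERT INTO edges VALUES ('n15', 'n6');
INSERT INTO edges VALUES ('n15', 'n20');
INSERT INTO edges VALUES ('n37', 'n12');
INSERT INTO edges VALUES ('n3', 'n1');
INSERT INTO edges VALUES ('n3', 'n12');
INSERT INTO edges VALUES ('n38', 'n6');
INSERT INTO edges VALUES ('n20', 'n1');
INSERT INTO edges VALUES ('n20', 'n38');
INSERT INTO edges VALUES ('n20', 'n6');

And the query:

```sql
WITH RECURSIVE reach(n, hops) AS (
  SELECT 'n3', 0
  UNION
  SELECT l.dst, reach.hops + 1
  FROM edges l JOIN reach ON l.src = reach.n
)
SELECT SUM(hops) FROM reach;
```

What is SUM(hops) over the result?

Base: (n3, hops=0).
Iteration 1: edges from {n3} -> (n1, hops=1), (n12, hops=1).
Iteration 2: edges from {n1,n12} -> (n37, hops=2).
Iteration 3: edges from {n37} -> (n12, hops=3).
Iteration 4: no outgoing edges from {n12}; recursion stops.
SUM(hops) = 0 + 1 + 1 + 2 + 3 = 7.

7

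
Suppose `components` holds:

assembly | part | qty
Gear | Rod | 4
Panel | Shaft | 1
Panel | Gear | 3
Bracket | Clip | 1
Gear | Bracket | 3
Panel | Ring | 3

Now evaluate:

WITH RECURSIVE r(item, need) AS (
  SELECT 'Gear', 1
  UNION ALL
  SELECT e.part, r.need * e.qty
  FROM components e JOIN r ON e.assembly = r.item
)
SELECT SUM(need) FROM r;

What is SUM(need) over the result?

11

Base: (Gear, need=1).
Iteration 1: components of {Gear} -> Bracket = 1*3 = 3, Rod = 1*4 = 4.
Iteration 2: components of {Bracket,Rod} -> Clip = 3*1 = 3.
Iteration 3: no further components; recursion stops.
SUM(need) = 1 + 4 + 3 + 3 = 11.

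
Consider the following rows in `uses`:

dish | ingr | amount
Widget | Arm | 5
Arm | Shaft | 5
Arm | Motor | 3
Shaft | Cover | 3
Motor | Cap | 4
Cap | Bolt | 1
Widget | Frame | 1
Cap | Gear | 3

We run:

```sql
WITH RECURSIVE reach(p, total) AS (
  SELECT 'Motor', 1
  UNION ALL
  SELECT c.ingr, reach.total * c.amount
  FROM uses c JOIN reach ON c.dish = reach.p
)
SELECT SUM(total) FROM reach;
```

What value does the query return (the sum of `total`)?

21

Base: (Motor, total=1).
Iteration 1: components of {Motor} -> Cap = 1*4 = 4.
Iteration 2: components of {Cap} -> Bolt = 4*1 = 4, Gear = 4*3 = 12.
Iteration 3: no further components; recursion stops.
SUM(total) = 1 + 4 + 4 + 12 = 21.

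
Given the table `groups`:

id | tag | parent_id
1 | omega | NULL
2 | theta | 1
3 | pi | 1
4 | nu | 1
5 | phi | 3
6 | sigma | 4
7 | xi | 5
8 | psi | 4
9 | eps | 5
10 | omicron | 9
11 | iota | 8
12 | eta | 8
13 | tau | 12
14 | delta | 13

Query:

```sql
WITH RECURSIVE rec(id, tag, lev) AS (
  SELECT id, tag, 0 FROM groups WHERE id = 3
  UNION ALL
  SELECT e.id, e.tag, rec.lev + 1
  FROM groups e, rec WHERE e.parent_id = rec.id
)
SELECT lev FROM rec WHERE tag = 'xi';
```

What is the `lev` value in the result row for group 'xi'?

2

Base: id=3 (pi) at lev 0.
Iteration 1: rows with parent_id in {3} -> phi (id 5, lev 1).
Iteration 2: rows with parent_id in {5} -> xi (id 7, lev 2), eps (id 9, lev 2).
Iteration 3: rows with parent_id in {7,9} -> omicron (id 10, lev 3).
Iteration 4: no rows with parent_id in {10}; recursion stops.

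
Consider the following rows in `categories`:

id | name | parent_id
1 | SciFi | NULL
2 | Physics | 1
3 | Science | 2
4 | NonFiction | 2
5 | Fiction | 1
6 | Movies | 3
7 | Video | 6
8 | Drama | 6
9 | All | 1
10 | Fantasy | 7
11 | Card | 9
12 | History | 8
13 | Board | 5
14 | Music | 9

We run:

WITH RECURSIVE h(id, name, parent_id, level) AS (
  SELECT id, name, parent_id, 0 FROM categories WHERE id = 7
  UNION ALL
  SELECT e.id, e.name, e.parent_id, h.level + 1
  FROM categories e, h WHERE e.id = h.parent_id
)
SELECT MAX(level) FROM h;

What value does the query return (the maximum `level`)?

Base: id=7 (Video), parent_id=6, level 0.
Iteration 1: join on id=6 -> Movies (id 6, parent_id=3, level 1).
Iteration 2: join on id=3 -> Science (id 3, parent_id=2, level 2).
Iteration 3: join on id=2 -> Physics (id 2, parent_id=1, level 3).
Iteration 4: join on id=1 -> SciFi (id 1, parent_id=NULL, level 4).
Iteration 5: parent_id is NULL; no match; recursion stops.
level values: 0, 1, 2, 3, 4; the maximum is 4.

4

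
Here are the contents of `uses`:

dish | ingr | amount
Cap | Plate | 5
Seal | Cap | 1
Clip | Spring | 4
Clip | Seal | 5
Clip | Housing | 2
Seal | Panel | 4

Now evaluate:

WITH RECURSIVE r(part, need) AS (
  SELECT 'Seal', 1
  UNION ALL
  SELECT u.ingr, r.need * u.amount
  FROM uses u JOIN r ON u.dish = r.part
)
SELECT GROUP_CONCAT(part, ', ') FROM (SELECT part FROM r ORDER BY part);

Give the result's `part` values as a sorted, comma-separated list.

Base: (Seal, need=1).
Iteration 1: components of {Seal} -> Cap = 1*1 = 1, Panel = 1*4 = 4.
Iteration 2: components of {Cap,Panel} -> Plate = 1*5 = 5.
Iteration 3: no further components; recursion stops.

Cap, Panel, Plate, Seal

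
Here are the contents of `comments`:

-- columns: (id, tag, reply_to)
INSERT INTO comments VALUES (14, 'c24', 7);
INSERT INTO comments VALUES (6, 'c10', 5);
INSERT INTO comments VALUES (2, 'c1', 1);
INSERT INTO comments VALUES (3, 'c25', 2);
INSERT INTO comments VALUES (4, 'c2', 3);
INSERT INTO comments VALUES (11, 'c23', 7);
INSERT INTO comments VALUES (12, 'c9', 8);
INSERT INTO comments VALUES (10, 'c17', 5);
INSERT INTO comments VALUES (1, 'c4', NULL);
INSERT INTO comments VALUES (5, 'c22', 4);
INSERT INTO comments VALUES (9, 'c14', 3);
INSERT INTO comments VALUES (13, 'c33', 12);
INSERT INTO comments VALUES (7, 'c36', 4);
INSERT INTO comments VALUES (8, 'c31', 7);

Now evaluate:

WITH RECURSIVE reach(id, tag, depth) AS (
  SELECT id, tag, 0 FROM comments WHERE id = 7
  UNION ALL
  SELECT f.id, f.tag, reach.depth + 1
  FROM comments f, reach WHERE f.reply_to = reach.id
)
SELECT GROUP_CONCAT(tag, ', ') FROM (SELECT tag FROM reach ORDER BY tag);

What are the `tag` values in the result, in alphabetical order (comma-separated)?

c23, c24, c31, c33, c36, c9

Base: id=7 (c36) at depth 0.
Iteration 1: rows with reply_to in {7} -> c31 (id 8, depth 1), c23 (id 11, depth 1), c24 (id 14, depth 1).
Iteration 2: rows with reply_to in {8,11,14} -> c9 (id 12, depth 2).
Iteration 3: rows with reply_to in {12} -> c33 (id 13, depth 3).
Iteration 4: no rows with reply_to in {13}; recursion stops.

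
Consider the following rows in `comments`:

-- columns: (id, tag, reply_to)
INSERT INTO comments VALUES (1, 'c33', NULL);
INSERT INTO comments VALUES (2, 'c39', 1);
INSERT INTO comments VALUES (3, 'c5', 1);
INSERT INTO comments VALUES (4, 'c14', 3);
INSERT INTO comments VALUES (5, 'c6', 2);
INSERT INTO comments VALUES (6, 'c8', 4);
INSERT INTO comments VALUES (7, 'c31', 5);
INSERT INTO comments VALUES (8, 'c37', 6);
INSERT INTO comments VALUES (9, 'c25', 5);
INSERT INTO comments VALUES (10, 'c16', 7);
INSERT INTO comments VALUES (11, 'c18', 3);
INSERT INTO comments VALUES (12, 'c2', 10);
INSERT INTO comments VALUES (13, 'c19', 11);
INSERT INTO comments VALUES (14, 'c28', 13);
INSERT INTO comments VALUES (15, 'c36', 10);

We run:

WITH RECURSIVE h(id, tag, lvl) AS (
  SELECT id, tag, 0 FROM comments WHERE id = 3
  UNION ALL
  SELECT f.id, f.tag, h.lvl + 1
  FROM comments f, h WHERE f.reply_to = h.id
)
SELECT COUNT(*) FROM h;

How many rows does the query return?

7

Base: id=3 (c5) at lvl 0.
Iteration 1: rows with reply_to in {3} -> c14 (id 4, lvl 1), c18 (id 11, lvl 1).
Iteration 2: rows with reply_to in {4,11} -> c8 (id 6, lvl 2), c19 (id 13, lvl 2).
Iteration 3: rows with reply_to in {6,13} -> c37 (id 8, lvl 3), c28 (id 14, lvl 3).
Iteration 4: no rows with reply_to in {8,14}; recursion stops.
Total rows emitted: 7.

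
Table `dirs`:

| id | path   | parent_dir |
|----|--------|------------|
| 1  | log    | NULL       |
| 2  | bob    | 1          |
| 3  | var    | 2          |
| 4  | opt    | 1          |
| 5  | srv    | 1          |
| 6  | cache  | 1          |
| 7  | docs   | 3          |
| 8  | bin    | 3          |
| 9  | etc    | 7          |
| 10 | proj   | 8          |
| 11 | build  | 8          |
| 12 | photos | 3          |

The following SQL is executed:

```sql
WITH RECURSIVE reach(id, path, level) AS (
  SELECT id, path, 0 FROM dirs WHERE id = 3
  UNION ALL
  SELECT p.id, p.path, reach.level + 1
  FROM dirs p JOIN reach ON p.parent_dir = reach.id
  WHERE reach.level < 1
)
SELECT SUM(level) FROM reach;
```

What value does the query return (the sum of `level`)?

Base: id=3 (var) at level 0.
Iteration 1: rows with parent_dir in {3} -> docs (id 7, level 1), bin (id 8, level 1), photos (id 12, level 1).
Iteration 2: level < 1 fails for all current rows; recursion stops.
SUM(level) = 0 + 1 + 1 + 1 = 3.

3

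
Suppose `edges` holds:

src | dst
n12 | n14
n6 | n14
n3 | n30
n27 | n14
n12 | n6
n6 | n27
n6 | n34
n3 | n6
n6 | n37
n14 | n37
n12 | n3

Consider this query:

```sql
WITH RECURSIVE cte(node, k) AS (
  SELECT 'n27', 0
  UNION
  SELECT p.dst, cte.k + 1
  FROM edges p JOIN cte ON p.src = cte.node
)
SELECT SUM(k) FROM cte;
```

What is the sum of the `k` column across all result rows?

3

Base: (n27, k=0).
Iteration 1: edges from {n27} -> (n14, k=1).
Iteration 2: edges from {n14} -> (n37, k=2).
Iteration 3: no outgoing edges from {n37}; recursion stops.
SUM(k) = 0 + 1 + 2 = 3.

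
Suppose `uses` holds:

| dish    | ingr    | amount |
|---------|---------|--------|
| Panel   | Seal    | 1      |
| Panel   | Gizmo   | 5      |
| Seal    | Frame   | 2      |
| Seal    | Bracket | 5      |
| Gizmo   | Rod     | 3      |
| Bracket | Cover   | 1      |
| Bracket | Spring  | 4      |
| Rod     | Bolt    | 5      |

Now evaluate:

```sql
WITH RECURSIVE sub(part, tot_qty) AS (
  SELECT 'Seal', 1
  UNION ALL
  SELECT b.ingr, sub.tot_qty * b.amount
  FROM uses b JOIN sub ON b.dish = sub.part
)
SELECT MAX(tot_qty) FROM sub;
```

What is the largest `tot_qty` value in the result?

20

Base: (Seal, tot_qty=1).
Iteration 1: components of {Seal} -> Bracket = 1*5 = 5, Frame = 1*2 = 2.
Iteration 2: components of {Bracket,Frame} -> Cover = 5*1 = 5, Spring = 5*4 = 20.
Iteration 3: no further components; recursion stops.
tot_qty values: 1, 2, 5, 5, 20; the maximum is 20.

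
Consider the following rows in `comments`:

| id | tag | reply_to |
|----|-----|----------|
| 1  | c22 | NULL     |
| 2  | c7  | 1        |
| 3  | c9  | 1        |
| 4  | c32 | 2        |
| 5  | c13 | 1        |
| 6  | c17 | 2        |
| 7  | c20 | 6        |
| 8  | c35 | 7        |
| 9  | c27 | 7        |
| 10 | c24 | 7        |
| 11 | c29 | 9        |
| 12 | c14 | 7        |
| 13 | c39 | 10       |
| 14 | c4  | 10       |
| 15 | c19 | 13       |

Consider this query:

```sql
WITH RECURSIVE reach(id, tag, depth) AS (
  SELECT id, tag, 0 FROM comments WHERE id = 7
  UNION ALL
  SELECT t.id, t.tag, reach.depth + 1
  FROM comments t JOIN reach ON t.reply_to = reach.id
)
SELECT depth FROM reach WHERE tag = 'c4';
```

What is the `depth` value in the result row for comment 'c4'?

Base: id=7 (c20) at depth 0.
Iteration 1: rows with reply_to in {7} -> c35 (id 8, depth 1), c27 (id 9, depth 1), c24 (id 10, depth 1), c14 (id 12, depth 1).
Iteration 2: rows with reply_to in {8,9,10,12} -> c29 (id 11, depth 2), c39 (id 13, depth 2), c4 (id 14, depth 2).
Iteration 3: rows with reply_to in {11,13,14} -> c19 (id 15, depth 3).
Iteration 4: no rows with reply_to in {15}; recursion stops.

2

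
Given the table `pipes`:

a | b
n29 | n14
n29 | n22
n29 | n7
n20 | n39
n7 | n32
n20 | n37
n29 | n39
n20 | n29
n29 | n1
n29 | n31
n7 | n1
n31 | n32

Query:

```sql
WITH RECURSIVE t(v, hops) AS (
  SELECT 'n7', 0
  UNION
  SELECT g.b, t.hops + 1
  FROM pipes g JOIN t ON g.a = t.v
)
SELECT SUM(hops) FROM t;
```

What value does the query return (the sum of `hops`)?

Base: (n7, hops=0).
Iteration 1: edges from {n7} -> (n1, hops=1), (n32, hops=1).
Iteration 2: no outgoing edges from {n1,n32}; recursion stops.
SUM(hops) = 0 + 1 + 1 = 2.

2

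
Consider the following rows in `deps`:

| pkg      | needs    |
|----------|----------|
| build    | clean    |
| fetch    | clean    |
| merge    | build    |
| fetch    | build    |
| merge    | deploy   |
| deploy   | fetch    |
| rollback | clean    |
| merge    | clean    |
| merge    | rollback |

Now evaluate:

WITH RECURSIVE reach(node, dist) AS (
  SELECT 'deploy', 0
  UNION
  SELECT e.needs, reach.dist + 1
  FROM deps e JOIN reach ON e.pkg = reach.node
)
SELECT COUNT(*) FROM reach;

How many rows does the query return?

5

Base: (deploy, dist=0).
Iteration 1: edges from {deploy} -> (fetch, dist=1).
Iteration 2: edges from {fetch} -> (build, dist=2), (clean, dist=2).
Iteration 3: edges from {build,clean} -> (clean, dist=3).
Iteration 4: no outgoing edges from {clean}; recursion stops.
Total rows emitted: 5.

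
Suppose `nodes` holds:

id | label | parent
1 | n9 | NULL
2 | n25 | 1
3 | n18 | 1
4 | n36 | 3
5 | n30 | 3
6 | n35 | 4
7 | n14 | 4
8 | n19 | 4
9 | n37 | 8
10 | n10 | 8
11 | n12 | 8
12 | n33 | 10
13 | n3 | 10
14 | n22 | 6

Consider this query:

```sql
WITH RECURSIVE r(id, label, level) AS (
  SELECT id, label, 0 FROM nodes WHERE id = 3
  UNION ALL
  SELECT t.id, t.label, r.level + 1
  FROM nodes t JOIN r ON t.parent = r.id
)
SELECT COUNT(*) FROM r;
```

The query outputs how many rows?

12

Base: id=3 (n18) at level 0.
Iteration 1: rows with parent in {3} -> n36 (id 4, level 1), n30 (id 5, level 1).
Iteration 2: rows with parent in {4,5} -> n35 (id 6, level 2), n14 (id 7, level 2), n19 (id 8, level 2).
Iteration 3: rows with parent in {6,7,8} -> n37 (id 9, level 3), n10 (id 10, level 3), n12 (id 11, level 3), n22 (id 14, level 3).
Iteration 4: rows with parent in {9,10,11,14} -> n33 (id 12, level 4), n3 (id 13, level 4).
Iteration 5: no rows with parent in {12,13}; recursion stops.
Total rows emitted: 12.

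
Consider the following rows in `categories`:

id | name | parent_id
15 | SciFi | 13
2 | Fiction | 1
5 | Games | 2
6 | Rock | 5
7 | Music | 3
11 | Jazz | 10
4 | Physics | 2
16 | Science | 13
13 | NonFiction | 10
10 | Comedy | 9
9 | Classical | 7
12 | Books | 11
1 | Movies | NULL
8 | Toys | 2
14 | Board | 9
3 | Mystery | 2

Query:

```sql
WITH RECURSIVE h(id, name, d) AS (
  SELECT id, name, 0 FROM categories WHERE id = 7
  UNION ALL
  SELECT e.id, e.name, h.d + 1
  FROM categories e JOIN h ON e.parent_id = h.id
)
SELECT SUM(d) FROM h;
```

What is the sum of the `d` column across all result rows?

23

Base: id=7 (Music) at d 0.
Iteration 1: rows with parent_id in {7} -> Classical (id 9, d 1).
Iteration 2: rows with parent_id in {9} -> Comedy (id 10, d 2), Board (id 14, d 2).
Iteration 3: rows with parent_id in {10,14} -> Jazz (id 11, d 3), NonFiction (id 13, d 3).
Iteration 4: rows with parent_id in {11,13} -> Books (id 12, d 4), SciFi (id 15, d 4), Science (id 16, d 4).
Iteration 5: no rows with parent_id in {12,15,16}; recursion stops.
SUM(d) = 0 + 1 + 2 + 2 + 3 + 3 + 4 + 4 + 4 = 23.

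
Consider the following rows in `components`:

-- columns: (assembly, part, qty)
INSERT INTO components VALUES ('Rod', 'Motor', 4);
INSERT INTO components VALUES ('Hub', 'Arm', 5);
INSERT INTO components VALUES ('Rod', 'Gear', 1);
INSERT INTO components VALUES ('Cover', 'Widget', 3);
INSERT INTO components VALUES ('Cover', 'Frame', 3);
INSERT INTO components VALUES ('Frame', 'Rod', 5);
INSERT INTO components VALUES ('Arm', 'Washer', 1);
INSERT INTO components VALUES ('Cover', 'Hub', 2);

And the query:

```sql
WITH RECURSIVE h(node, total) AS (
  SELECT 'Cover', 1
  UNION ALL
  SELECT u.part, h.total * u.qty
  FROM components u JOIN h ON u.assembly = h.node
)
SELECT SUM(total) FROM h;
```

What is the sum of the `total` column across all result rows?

Base: (Cover, total=1).
Iteration 1: components of {Cover} -> Frame = 1*3 = 3, Hub = 1*2 = 2, Widget = 1*3 = 3.
Iteration 2: components of {Frame,Hub,Widget} -> Arm = 2*5 = 10, Rod = 3*5 = 15.
Iteration 3: components of {Arm,Rod} -> Gear = 15*1 = 15, Motor = 15*4 = 60, Washer = 10*1 = 10.
Iteration 4: no further components; recursion stops.
SUM(total) = 1 + 3 + 3 + 2 + 15 + 10 + 15 + 60 + 10 = 119.

119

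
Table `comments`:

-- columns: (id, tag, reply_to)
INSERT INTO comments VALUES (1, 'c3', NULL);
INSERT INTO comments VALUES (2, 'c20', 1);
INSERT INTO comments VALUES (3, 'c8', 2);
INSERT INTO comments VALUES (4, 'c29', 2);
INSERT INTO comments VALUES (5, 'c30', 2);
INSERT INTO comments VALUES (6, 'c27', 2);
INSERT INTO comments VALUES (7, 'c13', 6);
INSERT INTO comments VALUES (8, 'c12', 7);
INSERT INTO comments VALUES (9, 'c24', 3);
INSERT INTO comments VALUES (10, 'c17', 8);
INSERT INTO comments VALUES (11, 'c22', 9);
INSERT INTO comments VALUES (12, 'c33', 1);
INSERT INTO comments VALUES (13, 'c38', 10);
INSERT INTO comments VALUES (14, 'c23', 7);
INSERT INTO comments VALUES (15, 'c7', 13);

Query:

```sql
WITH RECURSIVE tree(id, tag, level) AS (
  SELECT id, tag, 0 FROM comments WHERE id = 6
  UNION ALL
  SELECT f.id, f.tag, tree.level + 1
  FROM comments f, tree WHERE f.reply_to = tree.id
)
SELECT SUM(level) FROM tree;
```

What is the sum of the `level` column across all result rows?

Base: id=6 (c27) at level 0.
Iteration 1: rows with reply_to in {6} -> c13 (id 7, level 1).
Iteration 2: rows with reply_to in {7} -> c12 (id 8, level 2), c23 (id 14, level 2).
Iteration 3: rows with reply_to in {8,14} -> c17 (id 10, level 3).
Iteration 4: rows with reply_to in {10} -> c38 (id 13, level 4).
Iteration 5: rows with reply_to in {13} -> c7 (id 15, level 5).
Iteration 6: no rows with reply_to in {15}; recursion stops.
SUM(level) = 0 + 1 + 2 + 2 + 3 + 4 + 5 = 17.

17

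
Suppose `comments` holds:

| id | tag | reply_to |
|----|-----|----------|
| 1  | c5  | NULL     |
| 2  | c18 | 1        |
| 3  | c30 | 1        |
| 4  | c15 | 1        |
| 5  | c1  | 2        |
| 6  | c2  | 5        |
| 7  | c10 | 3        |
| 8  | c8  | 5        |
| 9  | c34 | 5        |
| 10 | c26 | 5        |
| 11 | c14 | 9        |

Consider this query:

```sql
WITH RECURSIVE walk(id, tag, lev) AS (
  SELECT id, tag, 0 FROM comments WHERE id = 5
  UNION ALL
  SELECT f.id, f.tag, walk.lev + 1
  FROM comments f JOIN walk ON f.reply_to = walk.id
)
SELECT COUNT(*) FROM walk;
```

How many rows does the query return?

Base: id=5 (c1) at lev 0.
Iteration 1: rows with reply_to in {5} -> c2 (id 6, lev 1), c8 (id 8, lev 1), c34 (id 9, lev 1), c26 (id 10, lev 1).
Iteration 2: rows with reply_to in {6,8,9,10} -> c14 (id 11, lev 2).
Iteration 3: no rows with reply_to in {11}; recursion stops.
Total rows emitted: 6.

6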